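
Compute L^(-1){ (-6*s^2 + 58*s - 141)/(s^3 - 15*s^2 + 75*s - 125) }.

Factor the denominator: s^3 - 15*s^2 + 75*s - 125 = (s - 5)^3.
Partial fraction decomposition gives [-6/(s - 5)] + [-2/(s - 5)^2] + [-1/(s - 5)^3].
Invert each term: -6/(s - 5) ↔ -6e^(5t); -2/(s - 5)^2 ↔ -2t·e^(5t); -1/(s - 5)^3 ↔ (-1/2)t^2·e^(5t).

-t^2*exp(5*t)/2 - 2*t*exp(5*t) - 6*exp(5*t)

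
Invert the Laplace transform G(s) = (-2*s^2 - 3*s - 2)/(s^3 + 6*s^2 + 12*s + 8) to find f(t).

f(t) = -2*t^2*exp(-2*t) + 5*t*exp(-2*t) - 2*exp(-2*t)

Factor the denominator: s^3 + 6*s^2 + 12*s + 8 = (s + 2)^3.
Partial fraction decomposition gives [-2/(s + 2)] + [5/(s + 2)^2] + [-4/(s + 2)^3].
Invert each term: -2/(s + 2) ↔ -2e^(-2t); 5/(s + 2)^2 ↔ 5t·e^(-2t); -4/(s + 2)^3 ↔ (-2)t^2·e^(-2t).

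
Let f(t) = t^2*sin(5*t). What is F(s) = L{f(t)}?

L{sin(5t)} = 5/(s^2 + 25).
Then apply L{t^2·g(t)} = (-1)^2 d^2/ds^2[G(s)] with G(s) = 5/(s^2 + 25):
differentiating 2 times and applying the sign gives 10*(3*s^2 - 25)/(s^2 + 25)^3.

F(s) = 10*(3*s^2 - 25)/(s^2 + 25)^3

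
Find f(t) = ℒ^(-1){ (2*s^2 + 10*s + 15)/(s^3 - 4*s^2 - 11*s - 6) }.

Factor the denominator: s^3 - 4*s^2 - 11*s - 6 = (s - 6)*(s + 1)^2.
Partial fraction decomposition gives [-1/(s + 1)] + [-1/(s + 1)^2] + [3/(s - 6)].
Invert each term: -1/(s + 1) ↔ -e^(-t); -1/(s + 1)^2 ↔ -t·e^(-t); 3/(s - 6) ↔ 3e^(6t).

f(t) = -t*exp(-t) + 3*exp(6*t) - exp(-t)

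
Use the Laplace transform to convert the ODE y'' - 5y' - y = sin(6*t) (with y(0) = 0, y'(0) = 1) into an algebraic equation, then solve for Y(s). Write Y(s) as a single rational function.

Laplace-transform each side.
With L{y''} = s^2 Y - s·y(0) - y'(0) and L{y'} = sY - y(0), with y(0) = 0, y'(0) = 1: the LHS transforms to (s^2 - 5*s - 1)Y - (1).
The right side is L{sin(6*t)} = 6/(s^2 + 36).
So (s^2 - 5*s - 1)Y = 6/(s^2 + 36) + (1).
Divide through and combine into a single rational function.

Y(s) = (s^2 + 42)/(s^4 - 5*s^3 + 35*s^2 - 180*s - 36)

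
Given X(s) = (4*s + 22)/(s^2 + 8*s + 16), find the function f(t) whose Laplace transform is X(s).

f(t) = 6*t*exp(-4*t) + 4*exp(-4*t)

Factor the denominator: s^2 + 8*s + 16 = (s + 4)^2.
Partial fraction decomposition gives [4/(s + 4)] + [6/(s + 4)^2].
Invert each term: 4/(s + 4) ↔ 4e^(-4t); 6/(s + 4)^2 ↔ 6t·e^(-4t).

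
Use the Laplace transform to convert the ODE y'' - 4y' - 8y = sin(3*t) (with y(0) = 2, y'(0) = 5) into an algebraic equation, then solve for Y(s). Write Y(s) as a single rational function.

Apply the Laplace transform to the equation.
The derivative rules (L{y''} = s^2 Y - s·y(0) - y'(0) and L{y'} = sY - y(0), with y(0) = 2, y'(0) = 5) turn the left side into (s^2 - 4*s - 8)Y - (2*s - 3).
The right side is L{sin(3*t)} = 3/(s^2 + 9).
So (s^2 - 4*s - 8)Y = 3/(s^2 + 9) + (2*s - 3).
Solve for Y(s) and write it as one ratio of polynomials.

Y(s) = (2*s^3 - 3*s^2 + 18*s - 24)/(s^4 - 4*s^3 + s^2 - 36*s - 72)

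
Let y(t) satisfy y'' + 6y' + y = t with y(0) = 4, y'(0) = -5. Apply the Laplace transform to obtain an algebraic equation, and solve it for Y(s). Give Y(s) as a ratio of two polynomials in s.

Y(s) = (4*s^3 + 19*s^2 + 1)/(s^4 + 6*s^3 + s^2)

Apply the Laplace transform to the equation.
Using L{y''} = s^2 Y - s·y(0) - y'(0) and L{y'} = sY - y(0), with y(0) = 4, y'(0) = -5, the left side becomes (s^2 + 6*s + 1)Y - (4*s + 19).
The right side is L{t} = s^(-2).
So (s^2 + 6*s + 1)Y = s^(-2) + (4*s + 19).
Solve for Y(s) and write it as one ratio of polynomials.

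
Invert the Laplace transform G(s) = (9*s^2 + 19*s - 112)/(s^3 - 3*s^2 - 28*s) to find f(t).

Factor the denominator: s^3 - 3*s^2 - 28*s = s*(s - 7)*(s + 4).
Partial fraction decomposition gives [4/s] + [-1/(s + 4)] + [6/(s - 7)].
Invert each term: 4/(s - 0) ↔ 4e^(0t); -1/(s + 4) ↔ -e^(-4t); 6/(s - 7) ↔ 6e^(7t).

f(t) = 6*exp(7*t) + 4 - exp(-4*t)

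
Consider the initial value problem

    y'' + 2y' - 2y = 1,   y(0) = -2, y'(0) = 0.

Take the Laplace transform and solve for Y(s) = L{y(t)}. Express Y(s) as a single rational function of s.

Laplace-transform each side.
With L{y''} = s^2 Y - s·y(0) - y'(0) and L{y'} = sY - y(0), with y(0) = -2, y'(0) = 0: the LHS transforms to (s^2 + 2*s - 2)Y - (-2*s - 4).
The right side is L{1} = 1/s.
So (s^2 + 2*s - 2)Y = 1/s + (-2*s - 4).
Solve for Y(s) and write it as one ratio of polynomials.

Y(s) = (-2*s^2 - 4*s + 1)/(s^3 + 2*s^2 - 2*s)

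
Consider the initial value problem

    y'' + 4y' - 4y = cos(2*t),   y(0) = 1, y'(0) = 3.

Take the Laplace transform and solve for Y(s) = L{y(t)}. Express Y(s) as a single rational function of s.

Laplace-transform each side.
The derivative rules (L{y''} = s^2 Y - s·y(0) - y'(0) and L{y'} = sY - y(0), with y(0) = 1, y'(0) = 3) turn the left side into (s^2 + 4*s - 4)Y - (s + 7).
The right side is L{cos(2*t)} = s/(s^2 + 4).
So (s^2 + 4*s - 4)Y = s/(s^2 + 4) + (s + 7).
Isolate Y and clear denominators.

Y(s) = (s^3 + 7*s^2 + 5*s + 28)/(s^4 + 4*s^3 + 16*s - 16)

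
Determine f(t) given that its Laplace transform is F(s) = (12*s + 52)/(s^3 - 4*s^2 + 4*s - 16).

Factor the denominator: s^3 - 4*s^2 + 4*s - 16 = (s - 4)*(s^2 + 4).
Partial fraction decomposition gives [5/(s - 4)] + [-5*s/(s^2 + 4)] + [-8/(s^2 + 4)].
Invert each term: 5/(s - 4) ↔ 5e^(4t); -5·s/(s^2 + 4) ↔ -5cos(2t); -4·2/(s^2 + 4) ↔ -4sin(2t).

f(t) = 5*exp(4*t) - 4*sin(2*t) - 5*cos(2*t)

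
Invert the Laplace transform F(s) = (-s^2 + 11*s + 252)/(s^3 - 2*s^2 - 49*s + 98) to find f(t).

f(t) = 4*exp(7*t) - 6*exp(2*t) + exp(-7*t)

Factor the denominator: s^3 - 2*s^2 - 49*s + 98 = (s - 7)*(s - 2)*(s + 7).
Partial fraction decomposition gives [4/(s - 7)] + [-6/(s - 2)] + [1/(s + 7)].
Invert each term: 4/(s - 7) ↔ 4e^(7t); -6/(s - 2) ↔ -6e^(2t); 1/(s + 7) ↔ e^(-7t).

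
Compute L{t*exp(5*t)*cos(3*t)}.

(s - 8)*(s - 2)/(s^2 - 10*s + 34)^2

L{cos(3t)} = s/(s^2 + 9).
Multiplying by e^(5t) shifts s → s - 5, so L{exp(5*t)*cos(3*t)} = (s - 5)/((s - 5)^2 + 9).
Then apply L{t·g(t)} = -d/ds[G(s)] with G(s) = (s - 5)/((s - 5)^2 + 9):
differentiating 1 time and applying the sign gives (s - 8)*(s - 2)/(s^2 - 10*s + 34)^2.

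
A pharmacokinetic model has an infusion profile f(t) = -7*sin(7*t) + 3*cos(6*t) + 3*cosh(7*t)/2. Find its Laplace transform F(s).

F(s) = 3*s/(s^2 + 36) + 3*s/(2*(s^2 - 49)) - 49/(s^2 + 49)

By linearity of the Laplace transform, transform each term separately.
(3)·[L{cos(6t)} = s/(s^2 + 36)]; (-7)·[L{sin(7t)} = 7/(s^2 + 49)]; (3/2)·[L{cosh(7t)} = s/(s^2 - 49)].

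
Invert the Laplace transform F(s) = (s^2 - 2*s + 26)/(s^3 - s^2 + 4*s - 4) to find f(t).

Factor the denominator: s^3 - s^2 + 4*s - 4 = (s - 1)*(s^2 + 4).
Partial fraction decomposition gives [5/(s - 1)] + [-4*s/(s^2 + 4)] + [-6/(s^2 + 4)].
Invert each term: 5/(s - 1) ↔ 5e^(t); -4·s/(s^2 + 4) ↔ -4cos(2t); -3·2/(s^2 + 4) ↔ -3sin(2t).

f(t) = 5*exp(t) - 3*sin(2*t) - 4*cos(2*t)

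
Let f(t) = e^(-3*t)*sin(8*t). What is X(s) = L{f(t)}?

X(s) = 8/((s + 3)^2 + 64)

L{sin(8t)} = 8/(s^2 + 64).
By the first shifting theorem, multiplying by e^(-3t) replaces s with s + 3.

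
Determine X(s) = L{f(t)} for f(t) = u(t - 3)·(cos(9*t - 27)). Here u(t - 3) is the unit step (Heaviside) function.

By the second shifting theorem, L{u(t - c)·g(t - c)} = e^(-cs)·G(s) with c = 3 and G(s) = L{g(t)}.
L{cos(9t)} = s/(s^2 + 81).

X(s) = s*exp(-3*s)/(s^2 + 81)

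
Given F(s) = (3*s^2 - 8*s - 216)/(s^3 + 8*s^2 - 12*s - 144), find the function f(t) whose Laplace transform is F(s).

Factor the denominator: s^3 + 8*s^2 - 12*s - 144 = (s - 4)*(s + 6)^2.
Partial fraction decomposition gives [5/(s + 6)] + [6/(s + 6)^2] + [-2/(s - 4)].
Invert each term: 5/(s + 6) ↔ 5e^(-6t); 6/(s + 6)^2 ↔ 6t·e^(-6t); -2/(s - 4) ↔ -2e^(4t).

f(t) = 6*t*exp(-6*t) - 2*exp(4*t) + 5*exp(-6*t)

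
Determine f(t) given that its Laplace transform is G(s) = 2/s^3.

f(t) = t^2

Since L{t^2} = 2!/s^3 = 2/s^3, the inverse is t^2.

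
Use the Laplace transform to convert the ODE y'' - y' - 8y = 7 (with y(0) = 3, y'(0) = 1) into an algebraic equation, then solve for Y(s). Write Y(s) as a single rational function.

Apply the Laplace transform to the equation.
With L{y''} = s^2 Y - s·y(0) - y'(0) and L{y'} = sY - y(0), with y(0) = 3, y'(0) = 1: the LHS transforms to (s^2 - s - 8)Y - (3*s - 2).
The right side is L{7} = 7/s.
So (s^2 - s - 8)Y = 7/s + (3*s - 2).
Divide through and combine into a single rational function.

Y(s) = (3*s^2 - 2*s + 7)/(s^3 - s^2 - 8*s)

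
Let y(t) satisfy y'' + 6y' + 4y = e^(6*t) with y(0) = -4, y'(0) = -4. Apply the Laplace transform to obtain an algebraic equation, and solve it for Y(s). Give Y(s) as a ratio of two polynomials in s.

Apply the Laplace transform to the equation.
With L{y''} = s^2 Y - s·y(0) - y'(0) and L{y'} = sY - y(0), with y(0) = -4, y'(0) = -4: the LHS transforms to (s^2 + 6*s + 4)Y - (-4*s - 28).
The right side is L{e^(6*t)} = 1/(s - 6).
So (s^2 + 6*s + 4)Y = 1/(s - 6) + (-4*s - 28).
Solve for Y(s) and write it as one ratio of polynomials.

Y(s) = (-4*s^2 - 4*s + 169)/(s^3 - 32*s - 24)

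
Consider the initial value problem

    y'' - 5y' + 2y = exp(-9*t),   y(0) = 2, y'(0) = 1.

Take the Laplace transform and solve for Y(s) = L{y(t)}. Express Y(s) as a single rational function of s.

Y(s) = (2*s^2 + 9*s - 80)/(s^3 + 4*s^2 - 43*s + 18)

Transform both sides with L{·}.
With L{y''} = s^2 Y - s·y(0) - y'(0) and L{y'} = sY - y(0), with y(0) = 2, y'(0) = 1: the LHS transforms to (s^2 - 5*s + 2)Y - (2*s - 9).
The right side is L{exp(-9*t)} = 1/(s + 9).
So (s^2 - 5*s + 2)Y = 1/(s + 9) + (2*s - 9).
Solve for Y(s) and write it as one ratio of polynomials.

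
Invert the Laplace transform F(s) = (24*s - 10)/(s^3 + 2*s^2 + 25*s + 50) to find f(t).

f(t) = 4*sin(5*t) + 2*cos(5*t) - 2*exp(-2*t)

Factor the denominator: s^3 + 2*s^2 + 25*s + 50 = (s + 2)*(s^2 + 25).
Partial fraction decomposition gives [-2/(s + 2)] + [2*s/(s^2 + 25)] + [20/(s^2 + 25)].
Invert each term: -2/(s + 2) ↔ -2e^(-2t); 2·s/(s^2 + 25) ↔ 2cos(5t); 4·5/(s^2 + 25) ↔ 4sin(5t).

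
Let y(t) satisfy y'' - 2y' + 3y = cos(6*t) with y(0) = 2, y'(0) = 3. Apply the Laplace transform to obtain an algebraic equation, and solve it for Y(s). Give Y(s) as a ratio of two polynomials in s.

Y(s) = (2*s^3 - s^2 + 73*s - 36)/(s^4 - 2*s^3 + 39*s^2 - 72*s + 108)

Transform both sides with L{·}.
The derivative rules (L{y''} = s^2 Y - s·y(0) - y'(0) and L{y'} = sY - y(0), with y(0) = 2, y'(0) = 3) turn the left side into (s^2 - 2*s + 3)Y - (2*s - 1).
The right side is L{cos(6*t)} = s/(s^2 + 36).
So (s^2 - 2*s + 3)Y = s/(s^2 + 36) + (2*s - 1).
Isolate Y and clear denominators.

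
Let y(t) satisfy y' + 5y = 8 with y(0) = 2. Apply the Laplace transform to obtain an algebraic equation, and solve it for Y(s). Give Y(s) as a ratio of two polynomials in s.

Y(s) = (2*s + 8)/(s^2 + 5*s)

Apply the Laplace transform to the equation.
With L{y'} = sY - y(0) = sY - 2: the LHS transforms to (s + 5)Y - (2).
The right side is L{8} = 8/s.
So (s + 5)Y = 8/s + (2).
Divide through and combine into a single rational function.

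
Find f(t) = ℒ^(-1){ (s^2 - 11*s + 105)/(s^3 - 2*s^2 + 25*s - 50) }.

Factor the denominator: s^3 - 2*s^2 + 25*s - 50 = (s - 2)*(s^2 + 25).
Partial fraction decomposition gives [3/(s - 2)] + [-2*s/(s^2 + 25)] + [-15/(s^2 + 25)].
Invert each term: 3/(s - 2) ↔ 3e^(2t); -2·s/(s^2 + 25) ↔ -2cos(5t); -3·5/(s^2 + 25) ↔ -3sin(5t).

f(t) = 3*exp(2*t) - 3*sin(5*t) - 2*cos(5*t)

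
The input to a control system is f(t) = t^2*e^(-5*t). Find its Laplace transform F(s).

L{e^(-5t)} = 1/(s + 5).
Then apply L{t^2·g(t)} = (-1)^2 d^2/ds^2[G(s)] with G(s) = 1/(s + 5):
differentiating 2 times and applying the sign gives 2/(s + 5)^3.

F(s) = 2/(s + 5)^3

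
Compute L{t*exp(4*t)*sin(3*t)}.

L{sin(3t)} = 3/(s^2 + 9).
Multiplying by e^(4t) shifts s → s - 4, so L{exp(4*t)*sin(3*t)} = 3/((s - 4)^2 + 9).
Then apply L{t·g(t)} = -d/ds[G(s)] with G(s) = 3/((s - 4)^2 + 9):
differentiating 1 time and applying the sign gives 6*(s - 4)/(s^2 - 8*s + 25)^2.

6*(s - 4)/(s^2 - 8*s + 25)^2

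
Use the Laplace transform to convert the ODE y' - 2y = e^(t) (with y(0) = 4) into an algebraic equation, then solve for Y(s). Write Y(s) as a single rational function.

Y(s) = (4*s - 3)/(s^2 - 3*s + 2)

Transform both sides with L{·}.
The derivative rules (L{y'} = sY - y(0) = sY - 4) turn the left side into (s - 2)Y - (4).
The right side is L{e^(t)} = 1/(s - 1).
So (s - 2)Y = 1/(s - 1) + (4).
Isolate Y and clear denominators.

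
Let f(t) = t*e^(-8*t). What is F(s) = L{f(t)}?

F(s) = (s + 8)^(-2)

L{e^(-8t)} = 1/(s + 8).
Then apply L{t·g(t)} = -d/ds[G(s)] with G(s) = 1/(s + 8):
differentiating 1 time and applying the sign gives (s + 8)^(-2).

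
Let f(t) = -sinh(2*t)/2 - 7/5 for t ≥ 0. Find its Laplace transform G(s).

The transform is linear, so treat each term independently.
L{-7/5} = (-7/5)/s; (-1/2)·[L{sinh(2t)} = 2/(s^2 - 4)].

G(s) = -1/(s^2 - 4) - 7/(5*s)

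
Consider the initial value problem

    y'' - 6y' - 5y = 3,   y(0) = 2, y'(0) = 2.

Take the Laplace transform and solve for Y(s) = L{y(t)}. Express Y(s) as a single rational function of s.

Apply the Laplace transform to the equation.
Using L{y''} = s^2 Y - s·y(0) - y'(0) and L{y'} = sY - y(0), with y(0) = 2, y'(0) = 2, the left side becomes (s^2 - 6*s - 5)Y - (2*s - 10).
The right side is L{3} = 3/s.
So (s^2 - 6*s - 5)Y = 3/s + (2*s - 10).
Divide through and combine into a single rational function.

Y(s) = (2*s^2 - 10*s + 3)/(s^3 - 6*s^2 - 5*s)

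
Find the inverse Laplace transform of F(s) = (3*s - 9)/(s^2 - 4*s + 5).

Complete the square in the denominator: s^2 - 4*s + 5 = (s - 2)^2 + 1^2.
Split the numerator to match: 3*s - 9 = 3·(s - 2) - 3·1.
Invert each term: 3·(s - 2)/((s - 2)^2 + 1) ↔ 3e^(2t)cos(t); -3·1/((s - 2)^2 + 1) ↔ -3e^(2t)sin(t).

-3*exp(2*t)*sin(t) + 3*exp(2*t)*cos(t)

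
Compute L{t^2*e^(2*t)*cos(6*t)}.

L{cos(6t)} = s/(s^2 + 36).
Multiplying by e^(2t) shifts s → s - 2, so L{e^(2*t)*cos(6*t)} = (s - 2)/((s - 2)^2 + 36).
Then apply L{t^2·g(t)} = (-1)^2 d^2/ds^2[G(s)] with G(s) = (s - 2)/((s - 2)^2 + 36):
differentiating 2 times and applying the sign gives 2*(s - 2)*(s^2 - 4*s - 104)/(s^2 - 4*s + 40)^3.

2*(s - 2)*(s^2 - 4*s - 104)/(s^2 - 4*s + 40)^3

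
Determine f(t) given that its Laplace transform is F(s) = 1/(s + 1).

Since L{e^(-t)} = 1/(s + 1), the inverse is e^(-t).

f(t) = exp(-t)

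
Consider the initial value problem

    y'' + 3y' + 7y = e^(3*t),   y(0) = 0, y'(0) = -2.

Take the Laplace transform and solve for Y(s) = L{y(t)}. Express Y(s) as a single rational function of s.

Y(s) = (-2*s + 7)/(s^3 - 2*s - 21)

Transform both sides with L{·}.
The derivative rules (L{y''} = s^2 Y - s·y(0) - y'(0) and L{y'} = sY - y(0), with y(0) = 0, y'(0) = -2) turn the left side into (s^2 + 3*s + 7)Y - (-2).
The right side is L{e^(3*t)} = 1/(s - 3).
So (s^2 + 3*s + 7)Y = 1/(s - 3) + (-2).
Isolate Y and clear denominators.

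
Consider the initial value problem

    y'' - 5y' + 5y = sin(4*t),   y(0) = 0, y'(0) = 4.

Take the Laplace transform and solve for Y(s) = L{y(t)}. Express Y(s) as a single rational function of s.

Y(s) = (4*s^2 + 68)/(s^4 - 5*s^3 + 21*s^2 - 80*s + 80)

Laplace-transform each side.
Using L{y''} = s^2 Y - s·y(0) - y'(0) and L{y'} = sY - y(0), with y(0) = 0, y'(0) = 4, the left side becomes (s^2 - 5*s + 5)Y - (4).
The right side is L{sin(4*t)} = 4/(s^2 + 16).
So (s^2 - 5*s + 5)Y = 4/(s^2 + 16) + (4).
Divide through and combine into a single rational function.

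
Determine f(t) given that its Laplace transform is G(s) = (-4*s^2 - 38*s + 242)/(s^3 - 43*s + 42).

Factor the denominator: s^3 - 43*s + 42 = (s - 6)*(s - 1)*(s + 7).
Partial fraction decomposition gives [-5/(s - 1)] + [3/(s + 7)] + [-2/(s - 6)].
Invert each term: -5/(s - 1) ↔ -5e^(t); 3/(s + 7) ↔ 3e^(-7t); -2/(s - 6) ↔ -2e^(6t).

f(t) = -2*exp(6*t) - 5*exp(t) + 3*exp(-7*t)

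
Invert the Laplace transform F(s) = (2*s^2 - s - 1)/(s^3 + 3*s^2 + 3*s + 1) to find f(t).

f(t) = t^2*exp(-t) - 5*t*exp(-t) + 2*exp(-t)

Factor the denominator: s^3 + 3*s^2 + 3*s + 1 = (s + 1)^3.
Partial fraction decomposition gives [2/(s + 1)] + [-5/(s + 1)^2] + [2/(s + 1)^3].
Invert each term: 2/(s + 1) ↔ 2e^(-t); -5/(s + 1)^2 ↔ -5t·e^(-t); 2/(s + 1)^3 ↔ (1)t^2·e^(-t).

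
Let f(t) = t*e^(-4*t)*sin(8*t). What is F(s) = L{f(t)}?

F(s) = 16*(s + 4)/(s^2 + 8*s + 80)^2

L{sin(8t)} = 8/(s^2 + 64).
Multiplying by e^(-4t) shifts s → s + 4, so L{e^(-4*t)*sin(8*t)} = 8/((s + 4)^2 + 64).
Then apply L{t·g(t)} = -d/ds[G(s)] with G(s) = 8/((s + 4)^2 + 64):
differentiating 1 time and applying the sign gives 16*(s + 4)/(s^2 + 8*s + 80)^2.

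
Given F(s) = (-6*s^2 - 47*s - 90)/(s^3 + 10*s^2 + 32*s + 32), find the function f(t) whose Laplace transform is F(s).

Factor the denominator: s^3 + 10*s^2 + 32*s + 32 = (s + 2)*(s + 4)^2.
Partial fraction decomposition gives [-1/(s + 4)] + [-1/(s + 4)^2] + [-5/(s + 2)].
Invert each term: -1/(s + 4) ↔ -e^(-4t); -1/(s + 4)^2 ↔ -t·e^(-4t); -5/(s + 2) ↔ -5e^(-2t).

f(t) = -t*exp(-4*t) - 5*exp(-2*t) - exp(-4*t)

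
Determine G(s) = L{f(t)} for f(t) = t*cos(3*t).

L{cos(3t)} = s/(s^2 + 9).
Then apply L{t·g(t)} = -d/ds[H(s)] with H(s) = s/(s^2 + 9):
differentiating 1 time and applying the sign gives (s - 3)*(s + 3)/(s^2 + 9)^2.

G(s) = (s - 3)*(s + 3)/(s^2 + 9)^2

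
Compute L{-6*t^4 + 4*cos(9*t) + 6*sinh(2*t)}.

By linearity of the Laplace transform, transform each term separately.
(-6)·[L{t^4} = 4!/s^5 = 24/s^5]; (6)·[L{sinh(2t)} = 2/(s^2 - 4)]; (4)·[L{cos(9t)} = s/(s^2 + 81)].

4*s/(s^2 + 81) + 12/(s^2 - 4) - 144/s^5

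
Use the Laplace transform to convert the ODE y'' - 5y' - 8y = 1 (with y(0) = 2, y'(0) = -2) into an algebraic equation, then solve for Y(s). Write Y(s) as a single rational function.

Take the Laplace transform of both sides.
With L{y''} = s^2 Y - s·y(0) - y'(0) and L{y'} = sY - y(0), with y(0) = 2, y'(0) = -2: the LHS transforms to (s^2 - 5*s - 8)Y - (2*s - 12).
The right side is L{1} = 1/s.
So (s^2 - 5*s - 8)Y = 1/s + (2*s - 12).
Solve for Y(s) and write it as one ratio of polynomials.

Y(s) = (2*s^2 - 12*s + 1)/(s^3 - 5*s^2 - 8*s)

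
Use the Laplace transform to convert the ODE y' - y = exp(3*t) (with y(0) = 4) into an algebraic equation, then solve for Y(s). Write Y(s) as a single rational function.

Y(s) = (4*s - 11)/(s^2 - 4*s + 3)

Apply the Laplace transform to the equation.
With L{y'} = sY - y(0) = sY - 4: the LHS transforms to (s - 1)Y - (4).
The right side is L{exp(3*t)} = 1/(s - 3).
So (s - 1)Y = 1/(s - 3) + (4).
Divide through and combine into a single rational function.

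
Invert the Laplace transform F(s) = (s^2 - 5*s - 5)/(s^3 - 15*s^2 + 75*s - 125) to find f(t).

Factor the denominator: s^3 - 15*s^2 + 75*s - 125 = (s - 5)^3.
Partial fraction decomposition gives [1/(s - 5)] + [5/(s - 5)^2] + [-5/(s - 5)^3].
Invert each term: 1/(s - 5) ↔ e^(5t); 5/(s - 5)^2 ↔ 5t·e^(5t); -5/(s - 5)^3 ↔ (-5/2)t^2·e^(5t).

f(t) = -5*t^2*exp(5*t)/2 + 5*t*exp(5*t) + exp(5*t)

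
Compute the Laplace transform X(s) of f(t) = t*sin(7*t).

L{sin(7t)} = 7/(s^2 + 49).
Then apply L{t·g(t)} = -d/ds[G(s)] with G(s) = 7/(s^2 + 49):
differentiating 1 time and applying the sign gives 14*s/(s^2 + 49)^2.

X(s) = 14*s/(s^2 + 49)^2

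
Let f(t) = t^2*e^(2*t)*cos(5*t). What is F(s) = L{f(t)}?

F(s) = 2*(s - 2)*(s^2 - 4*s - 71)/(s^2 - 4*s + 29)^3

L{cos(5t)} = s/(s^2 + 25).
Multiplying by e^(2t) shifts s → s - 2, so L{e^(2*t)*cos(5*t)} = (s - 2)/((s - 2)^2 + 25).
Then apply L{t^2·g(t)} = (-1)^2 d^2/ds^2[G(s)] with G(s) = (s - 2)/((s - 2)^2 + 25):
differentiating 2 times and applying the sign gives 2*(s - 2)*(s^2 - 4*s - 71)/(s^2 - 4*s + 29)^3.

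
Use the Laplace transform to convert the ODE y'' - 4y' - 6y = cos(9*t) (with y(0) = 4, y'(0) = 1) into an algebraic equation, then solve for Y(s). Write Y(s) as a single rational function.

Y(s) = (4*s^3 - 15*s^2 + 325*s - 1215)/(s^4 - 4*s^3 + 75*s^2 - 324*s - 486)

Apply the Laplace transform to the equation.
With L{y''} = s^2 Y - s·y(0) - y'(0) and L{y'} = sY - y(0), with y(0) = 4, y'(0) = 1: the LHS transforms to (s^2 - 4*s - 6)Y - (4*s - 15).
The right side is L{cos(9*t)} = s/(s^2 + 81).
So (s^2 - 4*s - 6)Y = s/(s^2 + 81) + (4*s - 15).
Isolate Y and clear denominators.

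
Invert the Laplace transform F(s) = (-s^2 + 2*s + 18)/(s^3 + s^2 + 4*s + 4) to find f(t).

f(t) = 3*sin(2*t) - 4*cos(2*t) + 3*exp(-t)

Factor the denominator: s^3 + s^2 + 4*s + 4 = (s + 1)*(s^2 + 4).
Partial fraction decomposition gives [3/(s + 1)] + [-4*s/(s^2 + 4)] + [6/(s^2 + 4)].
Invert each term: 3/(s + 1) ↔ 3e^(-t); -4·s/(s^2 + 4) ↔ -4cos(2t); 3·2/(s^2 + 4) ↔ 3sin(2t).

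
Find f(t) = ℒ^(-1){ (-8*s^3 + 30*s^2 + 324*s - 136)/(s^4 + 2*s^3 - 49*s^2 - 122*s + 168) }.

f(t) = exp(7*t) - exp(t) - 4*exp(-4*t) - 4*exp(-6*t)

Factor the denominator: s^4 + 2*s^3 - 49*s^2 - 122*s + 168 = (s - 7)*(s - 1)*(s + 4)*(s + 6).
Partial fraction decomposition gives [-4/(s + 6)] + [-4/(s + 4)] + [-1/(s - 1)] + [1/(s - 7)].
Invert each term: -4/(s + 6) ↔ -4e^(-6t); -4/(s + 4) ↔ -4e^(-4t); -1/(s - 1) ↔ -e^(t); 1/(s - 7) ↔ e^(7t).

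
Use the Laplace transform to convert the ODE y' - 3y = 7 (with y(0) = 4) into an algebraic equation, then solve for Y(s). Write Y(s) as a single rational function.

Y(s) = (4*s + 7)/(s^2 - 3*s)

Laplace-transform each side.
With L{y'} = sY - y(0) = sY - 4: the LHS transforms to (s - 3)Y - (4).
The right side is L{7} = 7/s.
So (s - 3)Y = 7/s + (4).
Solve for Y(s) and write it as one ratio of polynomials.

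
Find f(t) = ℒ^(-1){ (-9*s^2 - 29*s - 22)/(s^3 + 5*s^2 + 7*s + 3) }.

f(t) = -t*exp(-t) - 5*exp(-t) - 4*exp(-3*t)

Factor the denominator: s^3 + 5*s^2 + 7*s + 3 = (s + 1)^2*(s + 3).
Partial fraction decomposition gives [-5/(s + 1)] + [-1/(s + 1)^2] + [-4/(s + 3)].
Invert each term: -5/(s + 1) ↔ -5e^(-t); -1/(s + 1)^2 ↔ -t·e^(-t); -4/(s + 3) ↔ -4e^(-3t).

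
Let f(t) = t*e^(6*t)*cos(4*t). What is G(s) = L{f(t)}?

G(s) = (s - 10)*(s - 2)/(s^2 - 12*s + 52)^2

L{cos(4t)} = s/(s^2 + 16).
Multiplying by e^(6t) shifts s → s - 6, so L{e^(6*t)*cos(4*t)} = (s - 6)/((s - 6)^2 + 16).
Then apply L{t·g(t)} = -d/ds[H(s)] with H(s) = (s - 6)/((s - 6)^2 + 16):
differentiating 1 time and applying the sign gives (s - 10)*(s - 2)/(s^2 - 12*s + 52)^2.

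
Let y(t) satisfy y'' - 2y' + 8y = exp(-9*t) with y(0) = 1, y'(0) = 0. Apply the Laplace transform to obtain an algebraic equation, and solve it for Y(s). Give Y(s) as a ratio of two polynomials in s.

Laplace-transform each side.
With L{y''} = s^2 Y - s·y(0) - y'(0) and L{y'} = sY - y(0), with y(0) = 1, y'(0) = 0: the LHS transforms to (s^2 - 2*s + 8)Y - (s - 2).
The right side is L{exp(-9*t)} = 1/(s + 9).
So (s^2 - 2*s + 8)Y = 1/(s + 9) + (s - 2).
Divide through and combine into a single rational function.

Y(s) = (s^2 + 7*s - 17)/(s^3 + 7*s^2 - 10*s + 72)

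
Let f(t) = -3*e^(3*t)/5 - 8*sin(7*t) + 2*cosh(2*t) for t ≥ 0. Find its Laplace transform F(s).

F(s) = 2*s/(s^2 - 4) - 56/(s^2 + 49) - 3/(5*(s - 3))

The transform is linear, so treat each term independently.
(-3/5)·[L{e^(3t)} = 1/(s - 3)]; (2)·[L{cosh(2t)} = s/(s^2 - 4)]; (-8)·[L{sin(7t)} = 7/(s^2 + 49)].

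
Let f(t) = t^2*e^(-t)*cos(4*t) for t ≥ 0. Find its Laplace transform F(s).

L{cos(4t)} = s/(s^2 + 16).
Multiplying by e^(-t) shifts s → s + 1, so L{e^(-t)*cos(4*t)} = (s + 1)/((s + 1)^2 + 16).
Then apply L{t^2·g(t)} = (-1)^2 d^2/ds^2[G(s)] with G(s) = (s + 1)/((s + 1)^2 + 16):
differentiating 2 times and applying the sign gives 2*(s + 1)*(s^2 + 2*s - 47)/(s^2 + 2*s + 17)^3.

F(s) = 2*(s + 1)*(s^2 + 2*s - 47)/(s^2 + 2*s + 17)^3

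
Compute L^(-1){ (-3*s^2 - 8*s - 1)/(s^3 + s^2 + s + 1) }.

-3*sin(t) - 5*cos(t) + 2*exp(-t)

Factor the denominator: s^3 + s^2 + s + 1 = (s + 1)*(s^2 + 1).
Partial fraction decomposition gives [2/(s + 1)] + [-5*s/(s^2 + 1)] + [-3/(s^2 + 1)].
Invert each term: 2/(s + 1) ↔ 2e^(-t); -5·s/(s^2 + 1) ↔ -5cos(t); -3·1/(s^2 + 1) ↔ -3sin(t).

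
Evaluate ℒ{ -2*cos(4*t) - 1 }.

Apply the Laplace transform termwise.
L{-1} = -1/s; (-2)·[L{cos(4t)} = s/(s^2 + 16)].

-2*s/(s^2 + 16) - 1/s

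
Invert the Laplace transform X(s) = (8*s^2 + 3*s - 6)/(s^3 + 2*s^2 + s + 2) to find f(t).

Factor the denominator: s^3 + 2*s^2 + s + 2 = (s + 2)*(s^2 + 1).
Partial fraction decomposition gives [4/(s + 2)] + [4*s/(s^2 + 1)] + [-5/(s^2 + 1)].
Invert each term: 4/(s + 2) ↔ 4e^(-2t); 4·s/(s^2 + 1) ↔ 4cos(t); -5·1/(s^2 + 1) ↔ -5sin(t).

f(t) = -5*sin(t) + 4*cos(t) + 4*exp(-2*t)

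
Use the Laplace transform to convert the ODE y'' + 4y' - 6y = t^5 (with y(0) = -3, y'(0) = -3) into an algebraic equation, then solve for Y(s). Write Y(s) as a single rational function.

Transform both sides with L{·}.
Using L{y''} = s^2 Y - s·y(0) - y'(0) and L{y'} = sY - y(0), with y(0) = -3, y'(0) = -3, the left side becomes (s^2 + 4*s - 6)Y - (-3*s - 15).
The right side is L{t^5} = 120/s^6.
So (s^2 + 4*s - 6)Y = 120/s^6 + (-3*s - 15).
Divide through and combine into a single rational function.

Y(s) = (-3*s^7 - 15*s^6 + 120)/(s^8 + 4*s^7 - 6*s^6)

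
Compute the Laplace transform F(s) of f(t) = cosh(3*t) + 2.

By linearity of the Laplace transform, transform each term separately.
L{2} = 2/s; L{cosh(3t)} = s/(s^2 - 9).

F(s) = s/(s^2 - 9) + 2/s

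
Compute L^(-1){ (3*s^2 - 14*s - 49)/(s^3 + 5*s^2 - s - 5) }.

Factor the denominator: s^3 + 5*s^2 - s - 5 = (s - 1)*(s + 1)*(s + 5).
Partial fraction decomposition gives [4/(s + 1)] + [4/(s + 5)] + [-5/(s - 1)].
Invert each term: 4/(s + 1) ↔ 4e^(-t); 4/(s + 5) ↔ 4e^(-5t); -5/(s - 1) ↔ -5e^(t).

-5*exp(t) + 4*exp(-t) + 4*exp(-5*t)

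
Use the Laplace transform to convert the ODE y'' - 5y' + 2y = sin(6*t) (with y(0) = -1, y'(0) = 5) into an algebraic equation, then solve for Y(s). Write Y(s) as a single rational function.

Laplace-transform each side.
With L{y''} = s^2 Y - s·y(0) - y'(0) and L{y'} = sY - y(0), with y(0) = -1, y'(0) = 5: the LHS transforms to (s^2 - 5*s + 2)Y - (-s + 10).
The right side is L{sin(6*t)} = 6/(s^2 + 36).
So (s^2 - 5*s + 2)Y = 6/(s^2 + 36) + (-s + 10).
Solve for Y(s) and write it as one ratio of polynomials.

Y(s) = (-s^3 + 10*s^2 - 36*s + 366)/(s^4 - 5*s^3 + 38*s^2 - 180*s + 72)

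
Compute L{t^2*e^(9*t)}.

2/(s - 9)^3

L{e^(9t)} = 1/(s - 9).
Then apply L{t^2·g(t)} = (-1)^2 d^2/ds^2[H(s)] with H(s) = 1/(s - 9):
differentiating 2 times and applying the sign gives 2/(s - 9)^3.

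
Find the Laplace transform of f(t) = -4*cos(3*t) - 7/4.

-4*s/(s^2 + 9) - 7/(4*s)

By linearity of the Laplace transform, transform each term separately.
(-4)·[L{cos(3t)} = s/(s^2 + 9)]; L{-7/4} = (-7/4)/s.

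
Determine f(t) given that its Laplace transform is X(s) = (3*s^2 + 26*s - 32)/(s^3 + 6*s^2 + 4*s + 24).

f(t) = -2*sin(2*t) + 5*cos(2*t) - 2*exp(-6*t)

Factor the denominator: s^3 + 6*s^2 + 4*s + 24 = (s + 6)*(s^2 + 4).
Partial fraction decomposition gives [-2/(s + 6)] + [5*s/(s^2 + 4)] + [-4/(s^2 + 4)].
Invert each term: -2/(s + 6) ↔ -2e^(-6t); 5·s/(s^2 + 4) ↔ 5cos(2t); -2·2/(s^2 + 4) ↔ -2sin(2t).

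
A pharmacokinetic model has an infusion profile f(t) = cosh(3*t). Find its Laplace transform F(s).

F(s) = s/(s^2 - 9)

L{cosh(3t)} = s/(s^2 - 9).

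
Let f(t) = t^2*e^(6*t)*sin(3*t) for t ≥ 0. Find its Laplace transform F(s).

F(s) = 18*(s^2 - 12*s + 33)/(s^2 - 12*s + 45)^3

L{sin(3t)} = 3/(s^2 + 9).
Multiplying by e^(6t) shifts s → s - 6, so L{e^(6*t)*sin(3*t)} = 3/((s - 6)^2 + 9).
Then apply L{t^2·g(t)} = (-1)^2 d^2/ds^2[G(s)] with G(s) = 3/((s - 6)^2 + 9):
differentiating 2 times and applying the sign gives 18*(s^2 - 12*s + 33)/(s^2 - 12*s + 45)^3.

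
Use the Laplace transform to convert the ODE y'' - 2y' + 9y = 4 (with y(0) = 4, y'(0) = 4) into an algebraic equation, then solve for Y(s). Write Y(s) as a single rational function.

Laplace-transform each side.
The derivative rules (L{y''} = s^2 Y - s·y(0) - y'(0) and L{y'} = sY - y(0), with y(0) = 4, y'(0) = 4) turn the left side into (s^2 - 2*s + 9)Y - (4*s - 4).
The right side is L{4} = 4/s.
So (s^2 - 2*s + 9)Y = 4/s + (4*s - 4).
Isolate Y and clear denominators.

Y(s) = (4*s^2 - 4*s + 4)/(s^3 - 2*s^2 + 9*s)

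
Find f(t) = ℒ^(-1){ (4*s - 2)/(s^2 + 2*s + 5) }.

f(t) = -3*exp(-t)*sin(2*t) + 4*exp(-t)*cos(2*t)

Complete the square in the denominator: s^2 + 2*s + 5 = (s + 1)^2 + 2^2.
Split the numerator to match: 4*s - 2 = 4·(s + 1) - 3·2.
Invert each term: 4·(s + 1)/((s + 1)^2 + 4) ↔ 4e^(-t)cos(2t); -3·2/((s + 1)^2 + 4) ↔ -3e^(-t)sin(2t).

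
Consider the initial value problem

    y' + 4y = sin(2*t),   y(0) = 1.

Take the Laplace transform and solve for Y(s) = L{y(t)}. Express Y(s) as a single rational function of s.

Laplace-transform each side.
The derivative rules (L{y'} = sY - y(0) = sY - 1) turn the left side into (s + 4)Y - (1).
The right side is L{sin(2*t)} = 2/(s^2 + 4).
So (s + 4)Y = 2/(s^2 + 4) + (1).
Solve for Y(s) and write it as one ratio of polynomials.

Y(s) = (s^2 + 6)/(s^3 + 4*s^2 + 4*s + 16)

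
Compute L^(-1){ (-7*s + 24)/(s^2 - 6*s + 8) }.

-2*exp(4*t) - 5*exp(2*t)

Factor the denominator: s^2 - 6*s + 8 = (s - 4)*(s - 2).
Partial fraction decomposition gives [-5/(s - 2)] + [-2/(s - 4)].
Invert each term: -5/(s - 2) ↔ -5e^(2t); -2/(s - 4) ↔ -2e^(4t).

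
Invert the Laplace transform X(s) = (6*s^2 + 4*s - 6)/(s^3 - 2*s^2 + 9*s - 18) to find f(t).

Factor the denominator: s^3 - 2*s^2 + 9*s - 18 = (s - 2)*(s^2 + 9).
Partial fraction decomposition gives [2/(s - 2)] + [4*s/(s^2 + 9)] + [12/(s^2 + 9)].
Invert each term: 2/(s - 2) ↔ 2e^(2t); 4·s/(s^2 + 9) ↔ 4cos(3t); 4·3/(s^2 + 9) ↔ 4sin(3t).

f(t) = 2*exp(2*t) + 4*sin(3*t) + 4*cos(3*t)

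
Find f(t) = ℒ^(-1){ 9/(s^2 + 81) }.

Since L{sin(9t)} = 9/(s^2 + 81), the inverse is sin(9*t).

f(t) = sin(9*t)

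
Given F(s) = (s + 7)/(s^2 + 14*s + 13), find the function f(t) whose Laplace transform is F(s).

Rewrite the denominator: s^2 + 14*s + 13 = (s + 7)^2 - 36.
The form in (s + 7) signals a first-shifting-theorem factor e^(-7t).
Since L{cosh(6t)} = s/(s^2 - 36), the inverse is e^(-7*t)*cosh(6*t).

f(t) = exp(-7*t)*cosh(6*t)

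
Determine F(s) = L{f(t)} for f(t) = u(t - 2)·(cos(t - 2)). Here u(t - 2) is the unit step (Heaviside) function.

By the second shifting theorem, L{u(t - c)·g(t - c)} = e^(-cs)·G(s) with c = 2 and G(s) = L{g(t)}.
L{cos(t)} = s/(s^2 + 1).

F(s) = s*exp(-2*s)/(s^2 + 1)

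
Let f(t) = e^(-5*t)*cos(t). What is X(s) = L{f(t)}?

X(s) = (s + 5)/((s + 5)^2 + 1)

L{cos(t)} = s/(s^2 + 1).
By the first shifting theorem, multiplying by e^(-5t) replaces s with s + 5.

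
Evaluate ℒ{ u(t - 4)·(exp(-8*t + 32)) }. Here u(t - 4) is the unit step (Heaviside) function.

By the second shifting theorem, L{u(t - c)·g(t - c)} = e^(-cs)·H(s) with c = 4 and H(s) = L{g(t)}.
L{e^(-8t)} = 1/(s + 8).

exp(-4*s)/(s + 8)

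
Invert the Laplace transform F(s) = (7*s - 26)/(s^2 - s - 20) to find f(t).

Factor the denominator: s^2 - s - 20 = (s - 5)*(s + 4).
Partial fraction decomposition gives [1/(s - 5)] + [6/(s + 4)].
Invert each term: 1/(s - 5) ↔ e^(5t); 6/(s + 4) ↔ 6e^(-4t).

f(t) = exp(5*t) + 6*exp(-4*t)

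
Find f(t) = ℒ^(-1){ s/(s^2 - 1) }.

Since L{cosh(t)} = s/(s^2 - 1), the inverse is cosh(t).

f(t) = cosh(t)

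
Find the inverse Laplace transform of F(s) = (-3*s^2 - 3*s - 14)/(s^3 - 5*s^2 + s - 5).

Factor the denominator: s^3 - 5*s^2 + s - 5 = (s - 5)*(s^2 + 1).
Partial fraction decomposition gives [-4/(s - 5)] + [s/(s^2 + 1)] + [2/(s^2 + 1)].
Invert each term: -4/(s - 5) ↔ -4e^(5t); 1·s/(s^2 + 1) ↔ cos(t); 2·1/(s^2 + 1) ↔ 2sin(t).

-4*exp(5*t) + 2*sin(t) + cos(t)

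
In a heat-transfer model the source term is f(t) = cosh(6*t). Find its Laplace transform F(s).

F(s) = s/(s^2 - 36)

L{cosh(6t)} = s/(s^2 - 36).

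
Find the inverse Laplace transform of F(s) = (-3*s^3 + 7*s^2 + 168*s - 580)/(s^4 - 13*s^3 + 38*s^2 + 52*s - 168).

-2*exp(7*t) - exp(6*t) - 3*exp(2*t) + 3*exp(-2*t)

Factor the denominator: s^4 - 13*s^3 + 38*s^2 + 52*s - 168 = (s - 7)*(s - 6)*(s - 2)*(s + 2).
Partial fraction decomposition gives [-1/(s - 6)] + [-3/(s - 2)] + [3/(s + 2)] + [-2/(s - 7)].
Invert each term: -1/(s - 6) ↔ -e^(6t); -3/(s - 2) ↔ -3e^(2t); 3/(s + 2) ↔ 3e^(-2t); -2/(s - 7) ↔ -2e^(7t).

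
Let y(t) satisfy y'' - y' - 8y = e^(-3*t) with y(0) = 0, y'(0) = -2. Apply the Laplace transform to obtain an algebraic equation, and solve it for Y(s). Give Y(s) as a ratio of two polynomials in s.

Apply the Laplace transform to the equation.
The derivative rules (L{y''} = s^2 Y - s·y(0) - y'(0) and L{y'} = sY - y(0), with y(0) = 0, y'(0) = -2) turn the left side into (s^2 - s - 8)Y - (-2).
The right side is L{e^(-3*t)} = 1/(s + 3).
So (s^2 - s - 8)Y = 1/(s + 3) + (-2).
Divide through and combine into a single rational function.

Y(s) = (-2*s - 5)/(s^3 + 2*s^2 - 11*s - 24)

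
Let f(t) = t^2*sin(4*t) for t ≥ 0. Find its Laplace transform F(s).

F(s) = 8*(3*s^2 - 16)/(s^2 + 16)^3

L{sin(4t)} = 4/(s^2 + 16).
Then apply L{t^2·g(t)} = (-1)^2 d^2/ds^2[G(s)] with G(s) = 4/(s^2 + 16):
differentiating 2 times and applying the sign gives 8*(3*s^2 - 16)/(s^2 + 16)^3.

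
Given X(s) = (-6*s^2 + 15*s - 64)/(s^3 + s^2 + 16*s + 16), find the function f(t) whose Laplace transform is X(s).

f(t) = 4*sin(4*t) - cos(4*t) - 5*exp(-t)

Factor the denominator: s^3 + s^2 + 16*s + 16 = (s + 1)*(s^2 + 16).
Partial fraction decomposition gives [-5/(s + 1)] + [-s/(s^2 + 16)] + [16/(s^2 + 16)].
Invert each term: -5/(s + 1) ↔ -5e^(-t); -1·s/(s^2 + 16) ↔ -cos(4t); 4·4/(s^2 + 16) ↔ 4sin(4t).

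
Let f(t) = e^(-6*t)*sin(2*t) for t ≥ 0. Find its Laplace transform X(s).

L{sin(2t)} = 2/(s^2 + 4).
By the first shifting theorem, multiplying by e^(-6t) replaces s with s + 6.

X(s) = 2/((s + 6)^2 + 4)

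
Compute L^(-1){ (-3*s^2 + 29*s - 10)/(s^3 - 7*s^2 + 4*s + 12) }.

2*exp(6*t) - 3*exp(2*t) - 2*exp(-t)

Factor the denominator: s^3 - 7*s^2 + 4*s + 12 = (s - 6)*(s - 2)*(s + 1).
Partial fraction decomposition gives [2/(s - 6)] + [-3/(s - 2)] + [-2/(s + 1)].
Invert each term: 2/(s - 6) ↔ 2e^(6t); -3/(s - 2) ↔ -3e^(2t); -2/(s + 1) ↔ -2e^(-t).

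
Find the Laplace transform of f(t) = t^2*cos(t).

2*s*(s^2 - 3)/(s^2 + 1)^3

L{cos(t)} = s/(s^2 + 1).
Then apply L{t^2·g(t)} = (-1)^2 d^2/ds^2[G(s)] with G(s) = s/(s^2 + 1):
differentiating 2 times and applying the sign gives 2*s*(s^2 - 3)/(s^2 + 1)^3.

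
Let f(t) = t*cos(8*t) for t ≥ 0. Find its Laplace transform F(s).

L{cos(8t)} = s/(s^2 + 64).
Then apply L{t·g(t)} = -d/ds[G(s)] with G(s) = s/(s^2 + 64):
differentiating 1 time and applying the sign gives (s - 8)*(s + 8)/(s^2 + 64)^2.

F(s) = (s - 8)*(s + 8)/(s^2 + 64)^2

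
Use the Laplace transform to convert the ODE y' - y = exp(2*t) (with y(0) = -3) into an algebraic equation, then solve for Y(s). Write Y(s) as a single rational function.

Transform both sides with L{·}.
With L{y'} = sY - y(0) = sY - (-3): the LHS transforms to (s - 1)Y - (-3).
The right side is L{exp(2*t)} = 1/(s - 2).
So (s - 1)Y = 1/(s - 2) + (-3).
Divide through and combine into a single rational function.

Y(s) = (-3*s + 7)/(s^2 - 3*s + 2)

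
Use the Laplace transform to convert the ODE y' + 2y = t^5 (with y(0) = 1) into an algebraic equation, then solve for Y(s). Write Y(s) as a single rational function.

Apply the Laplace transform to the equation.
With L{y'} = sY - y(0) = sY - 1: the LHS transforms to (s + 2)Y - (1).
The right side is L{t^5} = 120/s^6.
So (s + 2)Y = 120/s^6 + (1).
Isolate Y and clear denominators.

Y(s) = (s^6 + 120)/(s^7 + 2*s^6)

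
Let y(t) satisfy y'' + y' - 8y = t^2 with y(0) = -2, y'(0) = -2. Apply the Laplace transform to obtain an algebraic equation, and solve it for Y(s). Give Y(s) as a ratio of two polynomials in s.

Laplace-transform each side.
Using L{y''} = s^2 Y - s·y(0) - y'(0) and L{y'} = sY - y(0), with y(0) = -2, y'(0) = -2, the left side becomes (s^2 + s - 8)Y - (-2*s - 4).
The right side is L{t^2} = 2/s^3.
So (s^2 + s - 8)Y = 2/s^3 + (-2*s - 4).
Isolate Y and clear denominators.

Y(s) = (-2*s^4 - 4*s^3 + 2)/(s^5 + s^4 - 8*s^3)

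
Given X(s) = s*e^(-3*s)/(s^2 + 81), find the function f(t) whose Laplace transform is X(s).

f(t) = Heaviside(t - 3)*(cos(9*t - 27))

The factor e^(-3s) signals a time shift by c = 3 (second shifting theorem).
L{cos(9t)} = s/(s^2 + 81), so L^-1{s/(s^2 + 81)} = cos(9*t).
Hence the inverse is u(t - 3) times that function evaluated at t - 3.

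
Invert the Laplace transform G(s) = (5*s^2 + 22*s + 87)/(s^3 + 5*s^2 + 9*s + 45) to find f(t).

f(t) = 4*sin(3*t) + 2*cos(3*t) + 3*exp(-5*t)

Factor the denominator: s^3 + 5*s^2 + 9*s + 45 = (s + 5)*(s^2 + 9).
Partial fraction decomposition gives [3/(s + 5)] + [2*s/(s^2 + 9)] + [12/(s^2 + 9)].
Invert each term: 3/(s + 5) ↔ 3e^(-5t); 2·s/(s^2 + 9) ↔ 2cos(3t); 4·3/(s^2 + 9) ↔ 4sin(3t).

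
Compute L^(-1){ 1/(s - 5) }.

exp(5*t)

Since L{e^(5t)} = 1/(s - 5), the inverse is e^(5*t).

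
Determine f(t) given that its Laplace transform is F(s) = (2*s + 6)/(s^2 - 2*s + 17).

Complete the square in the denominator: s^2 - 2*s + 17 = (s - 1)^2 + 4^2.
Split the numerator to match: 2*s + 6 = 2·(s - 1) + 2·4.
Invert each term: 2·(s - 1)/((s - 1)^2 + 16) ↔ 2e^(t)cos(4t); 2·4/((s - 1)^2 + 16) ↔ 2e^(t)sin(4t).

f(t) = 2*exp(t)*sin(4*t) + 2*exp(t)*cos(4*t)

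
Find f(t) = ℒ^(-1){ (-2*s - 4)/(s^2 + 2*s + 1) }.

f(t) = -2*t*exp(-t) - 2*exp(-t)

Factor the denominator: s^2 + 2*s + 1 = (s + 1)^2.
Partial fraction decomposition gives [-2/(s + 1)] + [-2/(s + 1)^2].
Invert each term: -2/(s + 1) ↔ -2e^(-t); -2/(s + 1)^2 ↔ -2t·e^(-t).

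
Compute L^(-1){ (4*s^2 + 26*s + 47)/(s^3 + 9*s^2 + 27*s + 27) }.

5*t^2*exp(-3*t)/2 + 2*t*exp(-3*t) + 4*exp(-3*t)

Factor the denominator: s^3 + 9*s^2 + 27*s + 27 = (s + 3)^3.
Partial fraction decomposition gives [4/(s + 3)] + [2/(s + 3)^2] + [5/(s + 3)^3].
Invert each term: 4/(s + 3) ↔ 4e^(-3t); 2/(s + 3)^2 ↔ 2t·e^(-3t); 5/(s + 3)^3 ↔ (5/2)t^2·e^(-3t).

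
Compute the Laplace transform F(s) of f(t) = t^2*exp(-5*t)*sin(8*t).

L{sin(8t)} = 8/(s^2 + 64).
Multiplying by e^(-5t) shifts s → s + 5, so L{exp(-5*t)*sin(8*t)} = 8/((s + 5)^2 + 64).
Then apply L{t^2·g(t)} = (-1)^2 d^2/ds^2[G(s)] with G(s) = 8/((s + 5)^2 + 64):
differentiating 2 times and applying the sign gives 16*(3*s^2 + 30*s + 11)/(s^2 + 10*s + 89)^3.

F(s) = 16*(3*s^2 + 30*s + 11)/(s^2 + 10*s + 89)^3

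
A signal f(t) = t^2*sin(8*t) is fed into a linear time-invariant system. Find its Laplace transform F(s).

L{sin(8t)} = 8/(s^2 + 64).
Then apply L{t^2·g(t)} = (-1)^2 d^2/ds^2[G(s)] with G(s) = 8/(s^2 + 64):
differentiating 2 times and applying the sign gives 16*(3*s^2 - 64)/(s^2 + 64)^3.

F(s) = 16*(3*s^2 - 64)/(s^2 + 64)^3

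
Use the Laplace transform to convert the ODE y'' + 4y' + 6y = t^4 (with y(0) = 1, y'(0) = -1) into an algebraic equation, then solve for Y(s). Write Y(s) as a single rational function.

Y(s) = (s^6 + 3*s^5 + 24)/(s^7 + 4*s^6 + 6*s^5)

Transform both sides with L{·}.
The derivative rules (L{y''} = s^2 Y - s·y(0) - y'(0) and L{y'} = sY - y(0), with y(0) = 1, y'(0) = -1) turn the left side into (s^2 + 4*s + 6)Y - (s + 3).
The right side is L{t^4} = 24/s^5.
So (s^2 + 4*s + 6)Y = 24/s^5 + (s + 3).
Divide through and combine into a single rational function.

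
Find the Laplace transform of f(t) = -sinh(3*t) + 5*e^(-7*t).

-3/(s^2 - 9) + 5/(s + 7)

By linearity of the Laplace transform, transform each term separately.
(-1)·[L{sinh(3t)} = 3/(s^2 - 9)]; (5)·[L{e^(-7t)} = 1/(s + 7)].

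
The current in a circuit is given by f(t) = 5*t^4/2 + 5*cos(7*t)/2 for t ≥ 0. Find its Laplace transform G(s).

G(s) = 5*s/(2*(s^2 + 49)) + 60/s^5

Apply the Laplace transform termwise.
(5/2)·[L{cos(7t)} = s/(s^2 + 49)]; (5/2)·[L{t^4} = 4!/s^5 = 24/s^5].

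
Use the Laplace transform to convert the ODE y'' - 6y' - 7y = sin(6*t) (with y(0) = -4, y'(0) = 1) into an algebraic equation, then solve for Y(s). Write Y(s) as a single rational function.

Transform both sides with L{·}.
With L{y''} = s^2 Y - s·y(0) - y'(0) and L{y'} = sY - y(0), with y(0) = -4, y'(0) = 1: the LHS transforms to (s^2 - 6*s - 7)Y - (-4*s + 25).
The right side is L{sin(6*t)} = 6/(s^2 + 36).
So (s^2 - 6*s - 7)Y = 6/(s^2 + 36) + (-4*s + 25).
Isolate Y and clear denominators.

Y(s) = (-4*s^3 + 25*s^2 - 144*s + 906)/(s^4 - 6*s^3 + 29*s^2 - 216*s - 252)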